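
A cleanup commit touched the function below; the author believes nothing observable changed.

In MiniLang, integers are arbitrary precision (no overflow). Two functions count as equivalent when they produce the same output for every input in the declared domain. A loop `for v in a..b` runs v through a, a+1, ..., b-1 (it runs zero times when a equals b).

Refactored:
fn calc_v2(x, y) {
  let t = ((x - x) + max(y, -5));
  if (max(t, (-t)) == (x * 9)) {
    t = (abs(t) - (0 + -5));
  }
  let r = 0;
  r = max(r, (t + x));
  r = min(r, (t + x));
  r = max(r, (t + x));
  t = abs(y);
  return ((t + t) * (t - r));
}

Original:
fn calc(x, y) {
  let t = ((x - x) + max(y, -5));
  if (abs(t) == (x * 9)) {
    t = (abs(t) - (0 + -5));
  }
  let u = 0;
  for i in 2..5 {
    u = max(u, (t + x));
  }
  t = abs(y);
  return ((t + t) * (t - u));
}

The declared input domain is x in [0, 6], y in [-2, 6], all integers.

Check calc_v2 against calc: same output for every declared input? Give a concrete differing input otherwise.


Try x=0, y=-2.
calc: t := -2 | (abs(t) == (x * 9)): false | u := 0 | iter i=2: | u := 0 | iter i=3: | u := 0 | iter i=4: | u := 0 | t := 2 | result 8
calc_v2: t := -2 | (max(t, (-t)) == (x * 9)): false | r := 0 | r := 0 | r := -2 | r := -2 | t := 2 | result 16
8 against 16: the behavior changed.
verdict: not equivalent; witness: x=0, y=-2


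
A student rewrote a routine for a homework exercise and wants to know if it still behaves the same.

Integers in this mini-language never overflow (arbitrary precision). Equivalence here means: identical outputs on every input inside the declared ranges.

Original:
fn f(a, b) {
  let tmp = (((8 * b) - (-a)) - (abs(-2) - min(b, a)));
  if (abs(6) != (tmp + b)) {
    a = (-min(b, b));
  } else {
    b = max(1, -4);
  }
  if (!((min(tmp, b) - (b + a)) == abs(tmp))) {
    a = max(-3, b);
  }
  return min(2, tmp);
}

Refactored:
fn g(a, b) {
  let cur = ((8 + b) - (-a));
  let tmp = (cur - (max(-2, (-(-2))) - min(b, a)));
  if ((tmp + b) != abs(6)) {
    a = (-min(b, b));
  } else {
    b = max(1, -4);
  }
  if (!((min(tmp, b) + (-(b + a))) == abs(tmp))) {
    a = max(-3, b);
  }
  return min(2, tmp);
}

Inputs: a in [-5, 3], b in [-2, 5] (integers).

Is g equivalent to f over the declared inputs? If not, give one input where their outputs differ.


There is a counterexample at a=-5, b=-2: -28 on one side, -6 on the other.
f: tmp=-28, then (abs(6) != (tmp + b)) is true, then a=2, then (!((min(tmp, b) - (b + a)) == abs(tmp))) is true, then a=-2, then returns -28
g: cur=1, then tmp=-6, then ((tmp + b) != abs(6)) is true, then a=2, then (!((min(tmp, b) + (-(b + a))) == abs(tmp))) is true, then a=-2, then returns -6
verdict: not equivalent; witness: a=-5, b=-2


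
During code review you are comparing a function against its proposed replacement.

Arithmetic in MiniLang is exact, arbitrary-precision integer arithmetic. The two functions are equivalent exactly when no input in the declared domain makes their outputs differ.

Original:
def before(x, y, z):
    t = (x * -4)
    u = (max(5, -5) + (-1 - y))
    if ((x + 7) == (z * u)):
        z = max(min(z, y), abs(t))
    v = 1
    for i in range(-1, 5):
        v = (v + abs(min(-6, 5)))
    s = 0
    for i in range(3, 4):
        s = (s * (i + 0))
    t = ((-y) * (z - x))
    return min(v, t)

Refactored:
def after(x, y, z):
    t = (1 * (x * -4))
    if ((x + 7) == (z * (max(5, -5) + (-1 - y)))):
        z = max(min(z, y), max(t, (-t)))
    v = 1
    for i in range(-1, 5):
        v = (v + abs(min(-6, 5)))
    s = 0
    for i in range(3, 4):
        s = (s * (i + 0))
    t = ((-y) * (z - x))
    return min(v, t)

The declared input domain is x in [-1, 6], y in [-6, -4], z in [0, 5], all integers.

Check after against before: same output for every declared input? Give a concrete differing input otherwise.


Comparing the listings, the differences include: constant usage differs; also arithmetic usage differs; also local variable names differ; also statement counts differ; also min/max/abs usage differs.
One worked example (x=4, y=-4, z=2) — before: t becomes -16; next u becomes 8; next ((x + 7) == (z * u)) evaluates to false; next v becomes 1; next at i=-1:; next v becomes 7; next at i=0:; next v becomes 13; next at i=1:; next v becomes 19; next at i=2:; next v becomes 25; next at i=3:; next v becomes 31; next at i=4:; next v becomes 37; next s becomes 0; next at i=3:; next s becomes 0; next t becomes -8; next final value -8; after: t becomes -16; next ((x + 7) == (z * (max(5, -5) + (-1 - y)))) evaluates to false; next v becomes 1; next at i=-1:; next v becomes 7; next at i=0:; next v becomes 13; next at i=1:; next v becomes 19; next at i=2:; next v becomes 25; next at i=3:; next v becomes 31; next at i=4:; next v becomes 37; next s becomes 0; next at i=3:; next s becomes 0; next t becomes -8; next final value -8; agreement on -8.
Every one of the 144 inputs gives matching results.
verdict: equivalent


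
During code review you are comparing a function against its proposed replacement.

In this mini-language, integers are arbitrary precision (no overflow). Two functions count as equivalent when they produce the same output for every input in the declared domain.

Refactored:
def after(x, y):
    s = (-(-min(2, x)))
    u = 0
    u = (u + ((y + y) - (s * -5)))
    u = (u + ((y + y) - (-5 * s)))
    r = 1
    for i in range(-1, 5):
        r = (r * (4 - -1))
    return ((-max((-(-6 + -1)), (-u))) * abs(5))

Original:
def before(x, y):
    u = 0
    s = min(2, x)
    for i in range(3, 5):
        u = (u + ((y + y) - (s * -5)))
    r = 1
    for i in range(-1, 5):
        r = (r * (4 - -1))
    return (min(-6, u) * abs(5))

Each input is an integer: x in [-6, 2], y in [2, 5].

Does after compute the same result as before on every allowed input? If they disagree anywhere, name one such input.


On input x=-2, y=4, before returns -30 while after returns -35.
verdict: not equivalent; witness: x=-2, y=4


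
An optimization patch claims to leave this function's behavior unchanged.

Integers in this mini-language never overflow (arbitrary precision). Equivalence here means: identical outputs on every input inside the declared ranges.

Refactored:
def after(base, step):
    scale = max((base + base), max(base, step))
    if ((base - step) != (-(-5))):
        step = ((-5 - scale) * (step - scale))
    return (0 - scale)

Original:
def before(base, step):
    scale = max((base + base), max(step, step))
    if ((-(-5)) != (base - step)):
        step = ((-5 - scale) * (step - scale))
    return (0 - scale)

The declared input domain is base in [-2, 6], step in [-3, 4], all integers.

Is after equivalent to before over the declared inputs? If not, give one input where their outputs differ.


These are not equivalent — on base=-2, step=-3 the outputs split (3 vs 2).
before: scale := -3 | ((-(-5)) != (base - step)): true | step := 0 | result 3
after: scale := -2 | ((base - step) != (-(-5))): true | step := 3 | result 2
verdict: not equivalent; witness: base=-2, step=-3


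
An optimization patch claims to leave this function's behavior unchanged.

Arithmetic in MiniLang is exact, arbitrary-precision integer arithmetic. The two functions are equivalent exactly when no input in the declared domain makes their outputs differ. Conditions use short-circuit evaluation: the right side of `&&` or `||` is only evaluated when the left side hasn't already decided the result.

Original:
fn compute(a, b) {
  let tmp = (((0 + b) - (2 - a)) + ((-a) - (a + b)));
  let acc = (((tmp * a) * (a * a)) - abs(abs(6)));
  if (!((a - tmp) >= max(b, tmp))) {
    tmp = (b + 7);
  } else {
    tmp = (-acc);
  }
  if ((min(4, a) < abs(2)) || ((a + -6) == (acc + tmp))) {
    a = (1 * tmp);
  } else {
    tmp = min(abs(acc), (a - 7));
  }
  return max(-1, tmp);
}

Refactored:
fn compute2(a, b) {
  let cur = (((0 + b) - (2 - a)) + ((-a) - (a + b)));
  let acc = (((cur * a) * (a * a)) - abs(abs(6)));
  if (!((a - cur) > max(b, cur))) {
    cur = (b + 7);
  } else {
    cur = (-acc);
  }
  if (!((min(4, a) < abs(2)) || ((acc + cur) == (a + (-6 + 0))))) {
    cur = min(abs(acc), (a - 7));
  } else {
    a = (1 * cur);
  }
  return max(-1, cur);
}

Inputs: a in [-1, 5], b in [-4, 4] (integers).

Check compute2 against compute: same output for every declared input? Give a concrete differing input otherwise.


There is a counterexample at a=-1, b=0: 5 on one side, 7 on the other.
compute: tmp becomes -1; next acc becomes -5; next (!((a - tmp) >= max(b, tmp))) evaluates to false; next tmp becomes 5; next ((min(4, a) < abs(2)) || ((a + -6) == (acc + tmp))) evaluates to true; next a becomes 5; next final value 5
compute2: cur becomes -1; next acc becomes -5; next (!((a - cur) > max(b, cur))) evaluates to true; next cur becomes 7; next (!((min(4, a) < abs(2)) || ((acc + cur) == (a + (-6 + 0))))) evaluates to false; next a becomes 7; next final value 7
verdict: not equivalent; witness: a=-1, b=0


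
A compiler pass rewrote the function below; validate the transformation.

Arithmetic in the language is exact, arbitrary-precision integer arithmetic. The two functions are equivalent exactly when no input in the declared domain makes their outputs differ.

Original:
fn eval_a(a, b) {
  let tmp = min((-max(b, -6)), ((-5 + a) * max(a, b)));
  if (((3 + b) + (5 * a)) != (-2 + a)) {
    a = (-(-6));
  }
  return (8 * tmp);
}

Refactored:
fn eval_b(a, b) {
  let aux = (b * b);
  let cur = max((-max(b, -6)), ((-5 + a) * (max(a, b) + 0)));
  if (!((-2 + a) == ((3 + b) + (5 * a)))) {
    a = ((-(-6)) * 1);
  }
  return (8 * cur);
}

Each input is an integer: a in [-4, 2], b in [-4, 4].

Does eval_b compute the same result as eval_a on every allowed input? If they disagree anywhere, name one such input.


Try a=-4, b=-4.
eval_a: tmp=4, then (((3 + b) + (5 * a)) != (-2 + a)) is true, then a=6, then returns 32
eval_b: aux=16, then cur=36, then (!((-2 + a) == ((3 + b) + (5 * a)))) is true, then a=6, then returns 288
32 and 288 differ, so these are not the same function on this domain.
verdict: not equivalent; witness: a=-4, b=-4


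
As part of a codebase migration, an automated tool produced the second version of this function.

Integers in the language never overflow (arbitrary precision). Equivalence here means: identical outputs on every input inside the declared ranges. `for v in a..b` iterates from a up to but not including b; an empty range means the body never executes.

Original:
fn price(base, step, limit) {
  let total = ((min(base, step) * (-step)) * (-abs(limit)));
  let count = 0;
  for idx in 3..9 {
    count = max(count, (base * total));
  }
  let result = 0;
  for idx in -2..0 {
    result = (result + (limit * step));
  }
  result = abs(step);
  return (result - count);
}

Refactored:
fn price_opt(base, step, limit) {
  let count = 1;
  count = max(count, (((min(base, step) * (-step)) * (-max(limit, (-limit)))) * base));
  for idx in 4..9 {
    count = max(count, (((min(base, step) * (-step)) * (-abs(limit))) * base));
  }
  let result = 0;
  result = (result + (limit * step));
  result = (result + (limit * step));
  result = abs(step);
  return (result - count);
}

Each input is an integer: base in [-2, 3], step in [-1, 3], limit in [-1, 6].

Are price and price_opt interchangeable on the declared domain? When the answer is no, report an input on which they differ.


Not equivalent: base=-2, step=-1, limit=-1 separates them (1 vs 0).
price: total := 2 | count := 0 | iter idx=3: | count := 0 | iter idx=4: | count := 0 | iter idx=5: | count := 0 | iter idx=6: | count := 0 | iter idx=7: | count := 0 | iter idx=8: | count := 0 | result := 0 | iter idx=-2: | result := 1 | iter idx=-1: | result := 2 | result := 1 | result 1
price_opt: count := 1 | count := 1 | iter idx=4: | count := 1 | iter idx=5: | count := 1 | iter idx=6: | count := 1 | iter idx=7: | count := 1 | iter idx=8: | count := 1 | result := 0 | result := 1 | result := 2 | result := 1 | result 0
verdict: not equivalent; witness: base=-2, step=-1, limit=-1


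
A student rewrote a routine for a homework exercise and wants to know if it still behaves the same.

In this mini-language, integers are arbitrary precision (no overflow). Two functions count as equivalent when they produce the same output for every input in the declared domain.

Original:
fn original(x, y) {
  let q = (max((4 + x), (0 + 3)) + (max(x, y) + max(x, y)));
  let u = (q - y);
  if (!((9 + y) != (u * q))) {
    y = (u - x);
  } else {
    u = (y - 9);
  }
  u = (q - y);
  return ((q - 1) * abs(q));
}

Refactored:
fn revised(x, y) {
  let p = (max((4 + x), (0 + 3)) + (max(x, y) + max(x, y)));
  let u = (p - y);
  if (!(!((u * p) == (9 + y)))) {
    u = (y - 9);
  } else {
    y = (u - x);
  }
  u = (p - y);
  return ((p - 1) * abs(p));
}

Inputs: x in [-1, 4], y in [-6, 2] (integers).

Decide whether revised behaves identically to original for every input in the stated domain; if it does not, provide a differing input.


Whatever the rewrite altered, no input in the stated domain can expose a difference.
Tracing x=3, y=-2: original: q becomes 13; next u becomes 15; next (!((9 + y) != (u * q))) evaluates to false; next u becomes -11; next u becomes 15; next final value 156 | revised: p becomes 13; next u becomes 15; next (!(!((u * p) == (9 + y)))) evaluates to false; next y becomes 12; next u becomes 1; next final value 156 — matching result 156.
An exhaustive pass over the 54 declared inputs shows identical outputs.
verdict: equivalent


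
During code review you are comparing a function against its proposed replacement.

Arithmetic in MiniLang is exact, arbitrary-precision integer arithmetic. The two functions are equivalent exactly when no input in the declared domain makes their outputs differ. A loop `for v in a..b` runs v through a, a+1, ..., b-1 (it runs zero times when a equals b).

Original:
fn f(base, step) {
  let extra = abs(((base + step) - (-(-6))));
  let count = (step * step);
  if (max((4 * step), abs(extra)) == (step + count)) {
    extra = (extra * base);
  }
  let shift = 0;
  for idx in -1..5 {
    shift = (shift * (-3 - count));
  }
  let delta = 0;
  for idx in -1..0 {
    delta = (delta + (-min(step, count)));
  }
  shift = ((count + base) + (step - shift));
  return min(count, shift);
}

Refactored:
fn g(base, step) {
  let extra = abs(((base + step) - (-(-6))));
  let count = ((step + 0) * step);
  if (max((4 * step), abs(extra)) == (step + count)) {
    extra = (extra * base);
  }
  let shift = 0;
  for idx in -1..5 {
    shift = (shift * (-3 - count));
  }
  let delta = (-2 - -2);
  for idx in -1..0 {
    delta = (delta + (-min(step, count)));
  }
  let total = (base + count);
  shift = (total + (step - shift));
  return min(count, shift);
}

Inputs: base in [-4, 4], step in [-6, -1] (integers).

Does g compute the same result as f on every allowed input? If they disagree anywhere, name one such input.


Comparing the listings, the differences include: statement counts differ; also local variable names differ; also arithmetic usage differs; also constant usage differs.
One worked example (base=-1, step=-3) — f: extra = 10; count = 9; (max((4 * step), abs(extra)) == (step + count)) -> false; shift = 0; [idx=-1]; shift = 0; [idx=0]; shift = 0; [idx=1]; shift = 0; [idx=2]; shift = 0; [idx=3]; shift = 0; [idx=4]; shift = 0; delta = 0; [idx=-1]; delta = 3; shift = 5; return 5; g: extra = 10; count = 9; (max((4 * step), abs(extra)) == (step + count)) -> false; shift = 0; [idx=-1]; shift = 0; [idx=0]; shift = 0; [idx=1]; shift = 0; [idx=2]; shift = 0; [idx=3]; shift = 0; [idx=4]; shift = 0; delta = 0; [idx=-1]; delta = 3; total = 8; shift = 5; return 5; agreement on 5.
Every one of the 54 inputs gives matching results.
verdict: equivalent


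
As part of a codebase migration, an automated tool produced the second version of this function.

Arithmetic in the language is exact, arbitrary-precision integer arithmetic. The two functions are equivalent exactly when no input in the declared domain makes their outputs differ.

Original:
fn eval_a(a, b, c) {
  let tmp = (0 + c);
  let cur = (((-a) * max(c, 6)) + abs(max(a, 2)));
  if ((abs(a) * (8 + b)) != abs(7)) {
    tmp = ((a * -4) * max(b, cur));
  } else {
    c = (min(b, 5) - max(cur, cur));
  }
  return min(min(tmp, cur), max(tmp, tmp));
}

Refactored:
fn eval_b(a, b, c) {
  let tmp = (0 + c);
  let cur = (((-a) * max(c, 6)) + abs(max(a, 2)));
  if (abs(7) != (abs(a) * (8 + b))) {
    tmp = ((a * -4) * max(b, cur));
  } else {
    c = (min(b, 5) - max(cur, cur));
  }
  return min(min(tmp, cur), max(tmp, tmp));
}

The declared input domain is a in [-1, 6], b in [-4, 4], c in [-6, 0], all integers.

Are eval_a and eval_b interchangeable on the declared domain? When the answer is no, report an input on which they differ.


Behavior is preserved: although same computation, different form, the outputs never diverge.
Tracing a=1, b=-4, c=-5: eval_a: tmp := -5 | cur := -4 | ((abs(a) * (8 + b)) != abs(7)): true | tmp := 16 | result -4 | eval_b: tmp := -5 | cur := -4 | (abs(7) != (abs(a) * (8 + b))): true | tmp := 16 | result -4 — matching result -4.
Every one of the 504 inputs gives matching results.
verdict: equivalent


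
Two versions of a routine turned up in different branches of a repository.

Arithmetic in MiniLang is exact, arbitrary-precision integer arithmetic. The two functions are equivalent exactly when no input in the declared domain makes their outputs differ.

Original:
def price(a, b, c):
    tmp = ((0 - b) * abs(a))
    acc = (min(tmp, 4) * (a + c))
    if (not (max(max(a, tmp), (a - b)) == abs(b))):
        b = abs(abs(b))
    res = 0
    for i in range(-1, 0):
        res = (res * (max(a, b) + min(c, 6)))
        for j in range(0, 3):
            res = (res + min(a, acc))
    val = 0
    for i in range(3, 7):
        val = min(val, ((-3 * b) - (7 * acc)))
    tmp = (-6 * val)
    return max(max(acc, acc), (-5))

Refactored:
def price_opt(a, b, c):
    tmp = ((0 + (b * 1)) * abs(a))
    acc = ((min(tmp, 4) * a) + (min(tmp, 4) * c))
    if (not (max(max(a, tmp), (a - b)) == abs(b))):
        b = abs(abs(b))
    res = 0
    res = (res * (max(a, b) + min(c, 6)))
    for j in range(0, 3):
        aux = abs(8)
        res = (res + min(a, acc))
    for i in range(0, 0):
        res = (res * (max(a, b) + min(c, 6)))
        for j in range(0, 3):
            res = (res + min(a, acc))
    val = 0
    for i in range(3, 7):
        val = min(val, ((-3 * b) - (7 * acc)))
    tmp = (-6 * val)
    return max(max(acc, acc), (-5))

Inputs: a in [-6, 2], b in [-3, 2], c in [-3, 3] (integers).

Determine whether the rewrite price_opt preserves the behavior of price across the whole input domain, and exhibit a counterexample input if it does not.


Consider the input a=-6, b=-3, c=-3.
price: tmp=18, then acc=-36, then (not (max(max(a, tmp), (a - b)) == abs(b))) is true, then b=3, then res=0, then (i=-1), then res=0, then (j=0), then res=-36, then (j=1), then res=-72, then (j=2), then res=-108, then val=0, then (i=3), then val=0, then (i=4), then val=0, then (i=5), then val=0, then (i=6), then val=0, then tmp=0, then returns -5
price_opt: tmp=-18, then acc=162, then (not (max(max(a, tmp), (a - b)) == abs(b))) is true, then b=3, then res=0, then res=0, then (j=0), then aux=8, then res=-6, then (j=1), then aux=8, then res=-12, then (j=2), then aux=8, then res=-18, then the loop over i runs zero times, then val=0, then (i=3), then val=-1143, then (i=4), then val=-1143, then (i=5), then val=-1143, then (i=6), then val=-1143, then tmp=6858, then returns 162
-5 against 162: the behavior changed.
verdict: not equivalent; witness: a=-6, b=-3, c=-3


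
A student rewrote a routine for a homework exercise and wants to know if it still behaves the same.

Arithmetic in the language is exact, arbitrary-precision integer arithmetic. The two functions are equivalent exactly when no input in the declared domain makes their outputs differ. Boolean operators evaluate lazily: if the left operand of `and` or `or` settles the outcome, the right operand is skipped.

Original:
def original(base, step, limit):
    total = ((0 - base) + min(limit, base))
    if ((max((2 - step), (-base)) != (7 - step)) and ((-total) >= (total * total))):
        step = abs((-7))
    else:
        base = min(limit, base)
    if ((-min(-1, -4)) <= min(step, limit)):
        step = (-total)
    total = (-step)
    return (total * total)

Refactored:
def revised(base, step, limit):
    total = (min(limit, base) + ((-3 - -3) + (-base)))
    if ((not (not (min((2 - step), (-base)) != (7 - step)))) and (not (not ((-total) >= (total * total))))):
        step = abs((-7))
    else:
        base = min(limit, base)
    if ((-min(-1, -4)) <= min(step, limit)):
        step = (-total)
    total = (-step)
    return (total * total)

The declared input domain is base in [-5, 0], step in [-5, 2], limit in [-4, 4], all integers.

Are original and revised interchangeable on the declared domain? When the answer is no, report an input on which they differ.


Consider the input base=-5, step=2, limit=-4.
original: total=0, then ((max((2 - step), (-base)) != (7 - step)) and ((-total) >= (total * total))) is false, then base=-5, then ((-min(-1, -4)) <= min(step, limit)) is false, then total=-2, then returns 4
revised: total=0, then ((not (not (min((2 - step), (-base)) != (7 - step)))) and (not (not ((-total) >= (total * total))))) is true, then step=7, then ((-min(-1, -4)) <= min(step, limit)) is false, then total=-7, then returns 49
4 against 49: the behavior changed.
verdict: not equivalent; witness: base=-5, step=2, limit=-4


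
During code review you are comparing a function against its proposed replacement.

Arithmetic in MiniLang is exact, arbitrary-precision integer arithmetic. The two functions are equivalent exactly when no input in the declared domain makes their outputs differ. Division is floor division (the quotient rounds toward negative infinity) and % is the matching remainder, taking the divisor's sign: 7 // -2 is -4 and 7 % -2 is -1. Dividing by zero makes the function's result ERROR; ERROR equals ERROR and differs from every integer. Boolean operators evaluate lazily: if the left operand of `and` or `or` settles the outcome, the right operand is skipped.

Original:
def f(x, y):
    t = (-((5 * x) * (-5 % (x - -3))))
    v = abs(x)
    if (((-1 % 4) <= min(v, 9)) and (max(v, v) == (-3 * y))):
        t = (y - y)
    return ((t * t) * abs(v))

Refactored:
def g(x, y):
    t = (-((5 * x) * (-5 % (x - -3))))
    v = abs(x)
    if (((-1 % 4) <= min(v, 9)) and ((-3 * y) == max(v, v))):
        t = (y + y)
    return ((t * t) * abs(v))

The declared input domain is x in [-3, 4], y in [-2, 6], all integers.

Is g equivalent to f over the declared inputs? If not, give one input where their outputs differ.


Consider the input x=3, y=-1.
f: t=-15, then v=3, then (((-1 % 4) <= min(v, 9)) and (max(v, v) == (-3 * y))) is true, then t=0, then returns 0
g: t=-15, then v=3, then (((-1 % 4) <= min(v, 9)) and ((-3 * y) == max(v, v))) is true, then t=-2, then returns 12
0 and 12 differ, so these are not the same function on this domain.
verdict: not equivalent; witness: x=3, y=-1


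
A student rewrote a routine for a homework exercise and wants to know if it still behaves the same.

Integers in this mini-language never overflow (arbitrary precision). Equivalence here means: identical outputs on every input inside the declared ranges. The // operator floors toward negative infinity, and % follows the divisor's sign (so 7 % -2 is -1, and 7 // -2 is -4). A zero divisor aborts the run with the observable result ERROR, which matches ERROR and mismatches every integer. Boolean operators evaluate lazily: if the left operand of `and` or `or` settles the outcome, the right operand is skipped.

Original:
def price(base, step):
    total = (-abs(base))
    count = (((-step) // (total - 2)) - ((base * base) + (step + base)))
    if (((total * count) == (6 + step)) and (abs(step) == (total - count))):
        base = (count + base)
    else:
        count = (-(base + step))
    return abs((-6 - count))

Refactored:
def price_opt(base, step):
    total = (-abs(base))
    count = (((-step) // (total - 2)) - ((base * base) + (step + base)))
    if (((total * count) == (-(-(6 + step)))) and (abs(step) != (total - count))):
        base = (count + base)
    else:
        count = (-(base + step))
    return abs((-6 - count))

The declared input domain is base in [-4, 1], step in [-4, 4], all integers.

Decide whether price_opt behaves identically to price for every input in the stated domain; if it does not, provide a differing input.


base=-2, step=2 yields 2 from price but 6 from price_opt.
verdict: not equivalent; witness: base=-2, step=2


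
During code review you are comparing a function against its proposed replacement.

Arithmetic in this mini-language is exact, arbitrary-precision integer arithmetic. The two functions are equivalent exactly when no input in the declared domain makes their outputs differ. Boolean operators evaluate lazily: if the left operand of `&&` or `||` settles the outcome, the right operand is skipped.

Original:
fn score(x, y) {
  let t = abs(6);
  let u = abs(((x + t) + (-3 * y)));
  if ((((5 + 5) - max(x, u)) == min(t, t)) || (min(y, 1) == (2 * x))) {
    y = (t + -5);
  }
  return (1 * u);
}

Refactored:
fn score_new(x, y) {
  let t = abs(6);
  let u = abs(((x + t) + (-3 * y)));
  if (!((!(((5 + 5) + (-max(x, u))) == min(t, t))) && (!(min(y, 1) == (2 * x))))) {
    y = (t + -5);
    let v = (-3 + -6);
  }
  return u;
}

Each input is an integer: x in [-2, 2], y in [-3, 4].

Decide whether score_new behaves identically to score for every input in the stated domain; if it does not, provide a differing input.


This is a faithful refactor — constant usage differs, plus statement counts differ, plus local variable names differ, plus arithmetic usage differs, plus boolean connective usage differs, but the computed results match everywhere.
One worked example (x=1, y=1) — score: t=6, then u=4, then ((((5 + 5) - max(x, u)) == min(t, t)) || (min(y, 1) == (2 * x))) is true, then y=1, then returns 4; score_new: t=6, then u=4, then (!((!(((5 + 5) + (-max(x, u))) == min(t, t))) && (!(min(y, 1) == (2 * x))))) is true, then y=1, then v=-9, then returns 4; agreement on 4.
Every one of the 40 inputs gives matching results.
verdict: equivalent


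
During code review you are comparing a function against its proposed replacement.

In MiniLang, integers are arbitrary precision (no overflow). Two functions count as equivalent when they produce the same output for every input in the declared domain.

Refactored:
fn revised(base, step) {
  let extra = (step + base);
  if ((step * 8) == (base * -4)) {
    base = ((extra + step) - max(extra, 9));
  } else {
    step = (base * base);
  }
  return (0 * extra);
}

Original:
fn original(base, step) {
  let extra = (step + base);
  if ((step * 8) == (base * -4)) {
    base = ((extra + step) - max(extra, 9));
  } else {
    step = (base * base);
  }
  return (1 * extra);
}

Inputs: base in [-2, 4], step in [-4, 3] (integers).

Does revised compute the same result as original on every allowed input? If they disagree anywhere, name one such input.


There is a counterexample at base=-2, step=-4: -6 on one side, 0 on the other.
original: extra := -6 | ((step * 8) == (base * -4)): false | step := 4 | result -6
revised: extra := -6 | ((step * 8) == (base * -4)): false | step := 4 | result 0
verdict: not equivalent; witness: base=-2, step=-4


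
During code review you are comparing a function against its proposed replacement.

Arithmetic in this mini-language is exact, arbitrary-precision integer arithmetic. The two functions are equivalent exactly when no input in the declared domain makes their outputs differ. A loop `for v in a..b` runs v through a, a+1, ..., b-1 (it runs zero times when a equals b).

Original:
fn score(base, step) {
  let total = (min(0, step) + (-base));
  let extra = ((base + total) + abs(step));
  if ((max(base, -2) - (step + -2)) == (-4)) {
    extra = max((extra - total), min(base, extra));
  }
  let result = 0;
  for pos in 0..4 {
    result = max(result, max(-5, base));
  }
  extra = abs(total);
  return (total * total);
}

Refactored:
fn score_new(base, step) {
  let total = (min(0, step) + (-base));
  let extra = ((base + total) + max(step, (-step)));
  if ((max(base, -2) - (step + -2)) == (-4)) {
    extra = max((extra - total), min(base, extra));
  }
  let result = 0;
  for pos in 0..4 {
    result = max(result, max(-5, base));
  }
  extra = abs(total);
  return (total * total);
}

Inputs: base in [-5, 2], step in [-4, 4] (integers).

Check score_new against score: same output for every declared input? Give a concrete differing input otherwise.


The two are interchangeable: min/max/abs usage differs, and every declared input agrees.
As a probe, take base=1, step=-1: score runs total becomes -2; next extra becomes 0; next ((max(base, -2) - (step + -2)) == (-4)) evaluates to false; next result becomes 0; next at pos=0:; next result becomes 1; next at pos=1:; next result becomes 1; next at pos=2:; next result becomes 1; next at pos=3:; next result becomes 1; next extra becomes 2; next final value 4; score_new runs total becomes -2; next extra becomes 0; next ((max(base, -2) - (step + -2)) == (-4)) evaluates to false; next result becomes 0; next at pos=0:; next result becomes 1; next at pos=1:; next result becomes 1; next at pos=2:; next result becomes 1; next at pos=3:; next result becomes 1; next extra becomes 2; next final value 4; both end at 4.
Every one of the 72 inputs gives matching results.
verdict: equivalent


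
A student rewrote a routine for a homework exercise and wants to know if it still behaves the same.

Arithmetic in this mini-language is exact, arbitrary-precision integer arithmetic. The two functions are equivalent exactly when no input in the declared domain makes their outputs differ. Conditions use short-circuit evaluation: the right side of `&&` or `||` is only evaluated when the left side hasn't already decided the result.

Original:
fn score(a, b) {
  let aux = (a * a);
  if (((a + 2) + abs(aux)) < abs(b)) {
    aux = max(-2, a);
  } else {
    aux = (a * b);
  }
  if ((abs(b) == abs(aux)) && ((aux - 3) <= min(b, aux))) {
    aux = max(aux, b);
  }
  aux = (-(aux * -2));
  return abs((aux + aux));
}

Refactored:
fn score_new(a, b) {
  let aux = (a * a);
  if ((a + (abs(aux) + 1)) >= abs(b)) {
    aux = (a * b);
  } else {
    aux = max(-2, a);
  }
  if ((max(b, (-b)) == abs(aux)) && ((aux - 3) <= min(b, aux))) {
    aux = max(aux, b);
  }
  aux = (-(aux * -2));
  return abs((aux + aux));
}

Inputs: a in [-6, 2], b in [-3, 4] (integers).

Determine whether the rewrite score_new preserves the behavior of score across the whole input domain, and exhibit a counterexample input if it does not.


There is a counterexample at a=-2, b=4: 32 on one side, 8 on the other.
score: aux = 4; (((a + 2) + abs(aux)) < abs(b)) -> false; aux = -8; ((abs(b) == abs(aux)) && ((aux - 3) <= min(b, aux))) -> false; aux = -16; return 32
score_new: aux = 4; ((a + (abs(aux) + 1)) >= abs(b)) -> false; aux = -2; ((max(b, (-b)) == abs(aux)) && ((aux - 3) <= min(b, aux))) -> false; aux = -4; return 8
verdict: not equivalent; witness: a=-2, b=4


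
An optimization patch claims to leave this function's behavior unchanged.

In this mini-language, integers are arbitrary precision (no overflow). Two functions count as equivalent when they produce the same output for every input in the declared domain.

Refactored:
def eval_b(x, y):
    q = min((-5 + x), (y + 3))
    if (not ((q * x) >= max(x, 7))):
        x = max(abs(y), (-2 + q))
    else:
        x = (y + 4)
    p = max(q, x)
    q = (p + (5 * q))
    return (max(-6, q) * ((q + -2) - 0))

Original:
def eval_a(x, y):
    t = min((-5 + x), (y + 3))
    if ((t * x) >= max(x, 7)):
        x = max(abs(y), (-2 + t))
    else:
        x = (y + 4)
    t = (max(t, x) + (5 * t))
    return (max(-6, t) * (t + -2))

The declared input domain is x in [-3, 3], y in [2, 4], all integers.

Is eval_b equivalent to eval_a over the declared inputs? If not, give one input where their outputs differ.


The rewrite breaks on x=-3, y=2, where the results are 240 and 216.
eval_a: t=-8, then ((t * x) >= max(x, 7)) is true, then x=2, then t=-38, then returns 240
eval_b: q=-8, then (not ((q * x) >= max(x, 7))) is false, then x=6, then p=6, then q=-34, then returns 216
verdict: not equivalent; witness: x=-3, y=2


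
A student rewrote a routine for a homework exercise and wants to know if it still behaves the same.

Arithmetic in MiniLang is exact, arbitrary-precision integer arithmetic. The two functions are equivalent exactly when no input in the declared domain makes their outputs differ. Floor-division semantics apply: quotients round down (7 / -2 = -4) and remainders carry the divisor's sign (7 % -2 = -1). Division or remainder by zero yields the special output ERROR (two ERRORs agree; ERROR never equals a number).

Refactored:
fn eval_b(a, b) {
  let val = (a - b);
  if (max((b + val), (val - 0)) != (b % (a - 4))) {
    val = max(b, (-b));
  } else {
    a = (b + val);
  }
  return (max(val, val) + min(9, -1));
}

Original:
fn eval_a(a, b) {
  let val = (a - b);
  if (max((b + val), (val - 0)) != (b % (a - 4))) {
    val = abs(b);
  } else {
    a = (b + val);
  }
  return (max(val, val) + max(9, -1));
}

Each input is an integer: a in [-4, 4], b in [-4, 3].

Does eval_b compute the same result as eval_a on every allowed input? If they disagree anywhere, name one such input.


Evaluate both at a=-4, b=-4.
eval_a: val := 0 | (max((b + val), (val - 0)) != (b % (a - 4))): true | val := 4 | result 13
eval_b: val := 0 | (max((b + val), (val - 0)) != (b % (a - 4))): true | val := 4 | result 3
13 against 3: the behavior changed.
verdict: not equivalent; witness: a=-4, b=-4


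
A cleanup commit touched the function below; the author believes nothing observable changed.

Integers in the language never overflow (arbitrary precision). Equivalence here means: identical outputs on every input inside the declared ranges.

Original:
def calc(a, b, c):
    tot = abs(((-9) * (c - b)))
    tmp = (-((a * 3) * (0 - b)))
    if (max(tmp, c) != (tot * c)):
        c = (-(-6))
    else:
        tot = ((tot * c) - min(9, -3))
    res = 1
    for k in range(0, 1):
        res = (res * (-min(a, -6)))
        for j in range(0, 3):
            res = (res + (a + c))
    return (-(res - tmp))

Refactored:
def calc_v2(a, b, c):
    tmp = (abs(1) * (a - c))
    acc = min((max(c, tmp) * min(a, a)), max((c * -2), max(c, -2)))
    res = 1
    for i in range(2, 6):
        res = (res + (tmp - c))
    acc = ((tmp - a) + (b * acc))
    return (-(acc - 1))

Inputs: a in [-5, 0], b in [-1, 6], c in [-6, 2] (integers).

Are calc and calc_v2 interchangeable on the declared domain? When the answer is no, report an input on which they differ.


a=-5, b=-1, c=-6 yields 6 from calc but -10 from calc_v2.
verdict: not equivalent; witness: a=-5, b=-1, c=-6


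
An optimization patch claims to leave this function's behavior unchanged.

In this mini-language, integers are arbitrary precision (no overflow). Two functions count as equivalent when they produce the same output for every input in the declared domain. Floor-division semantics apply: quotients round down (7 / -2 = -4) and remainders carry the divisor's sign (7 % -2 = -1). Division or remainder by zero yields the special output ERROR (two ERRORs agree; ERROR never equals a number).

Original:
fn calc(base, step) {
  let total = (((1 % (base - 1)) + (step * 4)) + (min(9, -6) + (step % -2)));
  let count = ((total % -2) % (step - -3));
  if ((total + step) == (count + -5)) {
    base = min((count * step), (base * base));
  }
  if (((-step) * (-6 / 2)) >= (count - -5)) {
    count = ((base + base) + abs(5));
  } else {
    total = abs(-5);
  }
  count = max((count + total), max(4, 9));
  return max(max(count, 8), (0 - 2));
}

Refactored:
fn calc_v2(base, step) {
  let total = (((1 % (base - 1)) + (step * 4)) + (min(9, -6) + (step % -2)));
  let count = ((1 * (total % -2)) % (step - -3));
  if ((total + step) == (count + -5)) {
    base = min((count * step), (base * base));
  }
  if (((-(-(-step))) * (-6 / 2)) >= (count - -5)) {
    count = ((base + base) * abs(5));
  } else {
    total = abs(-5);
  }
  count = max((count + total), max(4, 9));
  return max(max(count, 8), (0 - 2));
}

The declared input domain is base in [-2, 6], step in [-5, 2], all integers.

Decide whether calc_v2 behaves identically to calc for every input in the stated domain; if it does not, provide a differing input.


The rewrite breaks on base=2, step=2, where the results are 11 and 22.
calc: total=2, then count=0, then ((total + step) == (count + -5)) is false, then (((-step) * (-6 / 2)) >= (count - -5)) is true, then count=9, then count=11, then returns 11
calc_v2: total=2, then count=0, then ((total + step) == (count + -5)) is false, then (((-(-(-step))) * (-6 / 2)) >= (count - -5)) is true, then count=20, then count=22, then returns 22
verdict: not equivalent; witness: base=2, step=2


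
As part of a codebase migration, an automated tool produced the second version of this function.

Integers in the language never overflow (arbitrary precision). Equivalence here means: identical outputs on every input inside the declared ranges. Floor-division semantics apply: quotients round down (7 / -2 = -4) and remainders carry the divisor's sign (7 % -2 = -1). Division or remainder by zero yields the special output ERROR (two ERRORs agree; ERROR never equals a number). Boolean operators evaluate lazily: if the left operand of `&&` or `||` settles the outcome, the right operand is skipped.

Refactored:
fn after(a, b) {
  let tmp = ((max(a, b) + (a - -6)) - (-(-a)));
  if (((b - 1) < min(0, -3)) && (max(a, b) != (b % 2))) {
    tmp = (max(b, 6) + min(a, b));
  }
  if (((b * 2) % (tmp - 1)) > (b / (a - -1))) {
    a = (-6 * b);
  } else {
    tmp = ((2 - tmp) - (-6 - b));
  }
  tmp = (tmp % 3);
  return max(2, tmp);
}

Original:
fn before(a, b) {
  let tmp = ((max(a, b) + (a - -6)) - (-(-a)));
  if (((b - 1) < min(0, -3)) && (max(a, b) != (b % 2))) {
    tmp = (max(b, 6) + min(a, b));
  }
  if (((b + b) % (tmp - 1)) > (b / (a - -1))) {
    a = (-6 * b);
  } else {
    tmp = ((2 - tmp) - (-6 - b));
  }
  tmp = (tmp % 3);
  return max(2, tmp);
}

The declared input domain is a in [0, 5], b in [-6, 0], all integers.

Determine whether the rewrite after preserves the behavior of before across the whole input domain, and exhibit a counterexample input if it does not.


The two are interchangeable: constant usage differs; and arithmetic usage differs, and every declared input agrees.
One worked example (a=3, b=-2) — before: tmp := 9 | (((b - 1) < min(0, -3)) && (max(a, b) != (b % 2))): false | (((b + b) % (tmp - 1)) > (b / (a - -1))): true | a := 12 | tmp := 0 | result 2; after: tmp := 9 | (((b - 1) < min(0, -3)) && (max(a, b) != (b % 2))): false | (((b * 2) % (tmp - 1)) > (b / (a - -1))): true | a := 12 | tmp := 0 | result 2; agreement on 2.
Every one of the 42 inputs gives matching results.
verdict: equivalent


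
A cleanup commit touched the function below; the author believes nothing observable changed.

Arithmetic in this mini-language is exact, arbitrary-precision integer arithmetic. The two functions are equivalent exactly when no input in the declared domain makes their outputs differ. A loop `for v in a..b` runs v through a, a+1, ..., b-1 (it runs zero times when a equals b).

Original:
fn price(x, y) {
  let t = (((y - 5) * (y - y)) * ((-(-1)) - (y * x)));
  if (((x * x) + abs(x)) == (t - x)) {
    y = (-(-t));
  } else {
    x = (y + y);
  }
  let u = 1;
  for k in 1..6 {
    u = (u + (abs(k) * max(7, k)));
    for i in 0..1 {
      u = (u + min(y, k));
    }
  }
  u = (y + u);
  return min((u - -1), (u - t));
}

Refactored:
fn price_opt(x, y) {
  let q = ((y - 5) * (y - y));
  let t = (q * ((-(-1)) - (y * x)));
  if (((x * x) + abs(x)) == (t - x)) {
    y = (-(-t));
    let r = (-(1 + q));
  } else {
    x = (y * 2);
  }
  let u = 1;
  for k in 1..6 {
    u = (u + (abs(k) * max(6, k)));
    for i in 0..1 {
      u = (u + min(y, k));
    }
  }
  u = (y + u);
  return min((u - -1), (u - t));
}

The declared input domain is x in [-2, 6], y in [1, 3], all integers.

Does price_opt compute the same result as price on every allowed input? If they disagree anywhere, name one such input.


Take x=-2, y=1.
price: t = 0; (((x * x) + abs(x)) == (t - x)) -> false; x = 2; u = 1; [k=1]; u = 8; [i=0]; u = 9; [k=2]; u = 23; [i=0]; u = 24; [k=3]; u = 45; [i=0]; u = 46; [k=4]; u = 74; [i=0]; u = 75; [k=5]; u = 110; [i=0]; u = 111; u = 112; return 112
price_opt: q = 0; t = 0; (((x * x) + abs(x)) == (t - x)) -> false; x = 2; u = 1; [k=1]; u = 7; [i=0]; u = 8; [k=2]; u = 20; [i=0]; u = 21; [k=3]; u = 39; [i=0]; u = 40; [k=4]; u = 64; [i=0]; u = 65; [k=5]; u = 95; [i=0]; u = 96; u = 97; return 97
112 against 97: the behavior changed.
verdict: not equivalent; witness: x=-2, y=1
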